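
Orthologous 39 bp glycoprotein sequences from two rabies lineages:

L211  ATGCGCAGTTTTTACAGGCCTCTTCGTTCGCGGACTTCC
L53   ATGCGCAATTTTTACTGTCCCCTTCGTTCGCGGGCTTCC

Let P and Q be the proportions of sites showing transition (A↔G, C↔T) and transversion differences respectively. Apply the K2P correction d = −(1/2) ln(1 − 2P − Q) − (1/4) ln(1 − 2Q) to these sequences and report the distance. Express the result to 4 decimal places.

Differing sites — 8:G/A (Ti); 16:A/T (Tv); 18:G/T (Tv); 21:T/C (Ti); 34:A/G (Ti).
Of the 5 differences, 3 transitions and 2 transversions over 39 sites: P = 3/39 = 0.076923, Q = 2/39 = 0.051282.
d = −0.5·ln(0.794872) − 0.25·ln(0.897436) = −0.5·(-0.229574) − 0.25·(-0.108213) = 0.1418.

0.1418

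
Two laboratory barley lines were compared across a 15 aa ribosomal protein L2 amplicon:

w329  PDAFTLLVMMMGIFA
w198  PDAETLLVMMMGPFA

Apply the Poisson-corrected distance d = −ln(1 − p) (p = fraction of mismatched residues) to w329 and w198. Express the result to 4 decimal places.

0.1431

Mismatches occur at site 4 (F/E), site 13 (I/P).
p = 2/15 = 0.133333.
d = −ln(1 − 0.133333) = −ln(0.866667) = 0.1431.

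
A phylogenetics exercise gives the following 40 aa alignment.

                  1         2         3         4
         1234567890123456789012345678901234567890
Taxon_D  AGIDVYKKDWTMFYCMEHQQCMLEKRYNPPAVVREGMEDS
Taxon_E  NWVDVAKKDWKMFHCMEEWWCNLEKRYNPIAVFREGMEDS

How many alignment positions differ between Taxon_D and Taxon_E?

12

The sequences differ at positions 1 (A/N), 2 (G/W), 3 (I/V), 6 (Y/A), 11 (T/K), 14 (Y/H), 18 (H/E), 19 (Q/W), 20 (Q/W), 22 (M/N), 30 (P/I), 33 (V/F).
That gives 12 mismatches out of 40 aligned sites, so the Hamming distance is 12.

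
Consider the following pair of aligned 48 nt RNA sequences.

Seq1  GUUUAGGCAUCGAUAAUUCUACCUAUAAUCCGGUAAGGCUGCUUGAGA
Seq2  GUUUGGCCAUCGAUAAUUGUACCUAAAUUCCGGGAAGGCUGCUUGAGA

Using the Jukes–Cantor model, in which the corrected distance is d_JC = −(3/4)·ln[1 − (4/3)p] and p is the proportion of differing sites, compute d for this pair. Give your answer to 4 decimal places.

Differing sites — 5:A/G; 7:G/C; 19:C/G; 26:U/A; 28:A/U; 34:U/G.
p = 6/48 = 0.125000.
d = −0.75 · ln(1 − (4/3)·0.125000) = −0.75 · ln(0.833333) = −0.75 · (-0.182322) = 0.1367.

0.1367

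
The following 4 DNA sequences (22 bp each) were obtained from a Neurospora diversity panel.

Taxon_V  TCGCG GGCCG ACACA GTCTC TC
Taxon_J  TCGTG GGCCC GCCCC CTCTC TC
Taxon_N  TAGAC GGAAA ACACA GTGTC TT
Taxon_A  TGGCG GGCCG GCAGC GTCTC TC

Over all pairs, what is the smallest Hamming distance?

Pairwise Hamming distances:
  Taxon_V vs Taxon_J: 6
  Taxon_V vs Taxon_N: 8
  Taxon_V vs Taxon_A: 4
  Taxon_J vs Taxon_N: 12
  Taxon_J vs Taxon_A: 6
  Taxon_N vs Taxon_A: 11
The smallest is 4, between Taxon_V and Taxon_A.

4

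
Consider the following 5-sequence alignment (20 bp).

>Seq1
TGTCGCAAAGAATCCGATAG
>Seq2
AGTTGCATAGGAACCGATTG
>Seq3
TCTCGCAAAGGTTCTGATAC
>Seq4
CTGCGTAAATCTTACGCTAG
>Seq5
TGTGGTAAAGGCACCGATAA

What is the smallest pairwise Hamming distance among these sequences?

5

Pairwise Hamming distances:
  Seq1 vs Seq2: 6
  Seq1 vs Seq3: 5
  Seq1 vs Seq4: 9
  Seq1 vs Seq5: 6
  Seq2 vs Seq3: 9
  Seq2 vs Seq4: 13
  Seq2 vs Seq5: 7
  Seq3 vs Seq4: 10
  Seq3 vs Seq5: 7
  Seq4 vs Seq5: 11
The smallest is 5, between Seq1 and Seq3.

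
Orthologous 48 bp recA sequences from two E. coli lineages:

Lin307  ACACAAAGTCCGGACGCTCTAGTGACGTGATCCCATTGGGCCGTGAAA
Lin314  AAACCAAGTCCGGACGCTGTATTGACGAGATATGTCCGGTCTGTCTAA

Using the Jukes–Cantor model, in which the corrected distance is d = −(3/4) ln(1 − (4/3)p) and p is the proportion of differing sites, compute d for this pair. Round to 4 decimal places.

0.4042

Mismatches occur at site 2 (C→A), site 5 (A→C), site 19 (C→G), site 22 (G→T), site 28 (T→A), site 32 (C→A), site 33 (C→T), site 34 (C→G), site 35 (A→T), site 36 (T→C), site 37 (T→C), site 40 (G→T), site 42 (C→T), site 45 (G→C), site 46 (A→T).
p = 15/48 = 0.312500.
d = −0.75 · ln(1 − (4/3)·0.312500) = −0.75 · ln(0.583333) = −0.75 · (-0.538997) = 0.4042.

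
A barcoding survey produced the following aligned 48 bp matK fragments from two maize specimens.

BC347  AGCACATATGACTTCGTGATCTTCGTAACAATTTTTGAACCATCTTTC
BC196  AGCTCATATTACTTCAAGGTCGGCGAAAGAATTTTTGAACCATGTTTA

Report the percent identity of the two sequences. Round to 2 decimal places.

77.08%

Mismatches occur at site 4 (A↔T), site 10 (G↔T), site 16 (G↔A), site 17 (T↔A), site 19 (A↔G), site 22 (T↔G), site 23 (T↔G), site 26 (T↔A), site 29 (C↔G), site 44 (C↔G), site 48 (C↔A).
37 of the 48 sites match, so the percent identity is 37/48 × 100 = 77.08%.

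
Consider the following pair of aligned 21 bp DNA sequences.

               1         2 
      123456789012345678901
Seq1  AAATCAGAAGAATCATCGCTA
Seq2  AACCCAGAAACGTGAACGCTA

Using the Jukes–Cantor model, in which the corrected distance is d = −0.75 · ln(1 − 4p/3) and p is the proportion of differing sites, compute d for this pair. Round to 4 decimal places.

Mismatches occur at site 3 (A/C), site 4 (T/C), site 10 (G/A), site 11 (A/C), site 12 (A/G), site 14 (C/G), site 16 (T/A).
p = 7/21 = 0.333333.
d = −0.75 · ln(1 − (4/3)·0.333333) = −0.75 · ln(0.555556) = −0.75 · (-0.587786) = 0.4408.

0.4408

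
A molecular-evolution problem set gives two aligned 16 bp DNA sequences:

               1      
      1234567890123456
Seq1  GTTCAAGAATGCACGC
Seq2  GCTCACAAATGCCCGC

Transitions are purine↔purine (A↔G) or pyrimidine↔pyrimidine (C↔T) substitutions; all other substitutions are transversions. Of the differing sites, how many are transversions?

2

Mismatches occur at site 2 (T/C, transition), site 6 (A/C, transversion), site 7 (G/A, transition), site 13 (A/C, transversion).
Of the 4 differences, 2 transitions and 2 transversions, so the answer is 2.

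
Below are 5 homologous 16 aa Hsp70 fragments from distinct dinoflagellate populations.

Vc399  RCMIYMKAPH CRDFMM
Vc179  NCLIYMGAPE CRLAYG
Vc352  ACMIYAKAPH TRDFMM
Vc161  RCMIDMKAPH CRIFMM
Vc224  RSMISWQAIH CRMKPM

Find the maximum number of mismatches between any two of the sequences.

12

Pairwise Hamming distances:
  Vc399 vs Vc179: 8
  Vc399 vs Vc352: 3
  Vc399 vs Vc161: 2
  Vc399 vs Vc224: 8
  Vc179 vs Vc352: 10
  Vc179 vs Vc161: 9
  Vc179 vs Vc224: 12
  Vc352 vs Vc161: 5
  Vc352 vs Vc224: 10
  Vc161 vs Vc224: 8
The largest is 12, between Vc179 and Vc224.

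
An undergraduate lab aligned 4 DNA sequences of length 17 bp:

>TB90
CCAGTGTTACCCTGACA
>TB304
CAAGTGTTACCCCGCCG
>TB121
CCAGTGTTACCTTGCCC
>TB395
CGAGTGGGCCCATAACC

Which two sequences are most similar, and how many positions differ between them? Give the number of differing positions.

Pairwise Hamming distances:
  TB90 vs TB304: 4
  TB90 vs TB121: 3
  TB90 vs TB395: 7
  TB304 vs TB121: 4
  TB304 vs TB395: 9
  TB121 vs TB395: 7
The smallest is 3, between TB90 and TB121.

3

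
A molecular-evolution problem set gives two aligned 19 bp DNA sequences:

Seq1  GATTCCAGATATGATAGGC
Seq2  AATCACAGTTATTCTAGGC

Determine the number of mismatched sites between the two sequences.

6

Mismatches occur at site 1 (G→A), site 4 (T→C), site 5 (C→A), site 9 (A→T), site 13 (G→T), site 14 (A→C).
That gives 6 mismatches out of 19 aligned sites, so the Hamming distance is 6.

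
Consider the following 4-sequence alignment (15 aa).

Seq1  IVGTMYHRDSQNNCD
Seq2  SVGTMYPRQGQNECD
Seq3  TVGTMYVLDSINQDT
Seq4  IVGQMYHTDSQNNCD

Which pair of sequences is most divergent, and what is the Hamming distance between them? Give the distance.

Pairwise Hamming distances:
  Seq1 vs Seq2: 5
  Seq1 vs Seq3: 7
  Seq1 vs Seq4: 2
  Seq2 vs Seq3: 9
  Seq2 vs Seq4: 7
  Seq3 vs Seq4: 8
The largest is 9, between Seq2 and Seq3.

9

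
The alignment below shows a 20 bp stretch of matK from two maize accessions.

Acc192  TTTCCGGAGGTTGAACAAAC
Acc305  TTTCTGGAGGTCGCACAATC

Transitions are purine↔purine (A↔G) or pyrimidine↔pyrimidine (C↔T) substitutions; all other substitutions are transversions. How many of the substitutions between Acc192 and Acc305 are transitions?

2

Mismatches occur at site 5 (C→T, transition), site 12 (T→C, transition), site 14 (A→C, transversion), site 19 (A→T, transversion).
Of the 4 differences, 2 transitions and 2 transversions, so the answer is 2.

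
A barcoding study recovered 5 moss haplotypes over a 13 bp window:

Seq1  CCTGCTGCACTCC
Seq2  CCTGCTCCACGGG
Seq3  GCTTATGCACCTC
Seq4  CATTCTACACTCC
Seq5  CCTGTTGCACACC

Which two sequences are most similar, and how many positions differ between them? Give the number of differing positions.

Pairwise Hamming distances:
  Seq1 vs Seq2: 4
  Seq1 vs Seq3: 5
  Seq1 vs Seq4: 3
  Seq1 vs Seq5: 2
  Seq2 vs Seq3: 7
  Seq2 vs Seq4: 6
  Seq2 vs Seq5: 5
  Seq3 vs Seq4: 6
  Seq3 vs Seq5: 5
  Seq4 vs Seq5: 5
The smallest is 2, between Seq1 and Seq5.

2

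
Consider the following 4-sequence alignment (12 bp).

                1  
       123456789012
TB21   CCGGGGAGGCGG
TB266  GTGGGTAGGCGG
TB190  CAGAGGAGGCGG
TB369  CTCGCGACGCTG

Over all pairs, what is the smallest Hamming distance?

Pairwise Hamming distances:
  TB21 vs TB266: 3
  TB21 vs TB190: 2
  TB21 vs TB369: 5
  TB266 vs TB190: 4
  TB266 vs TB369: 6
  TB190 vs TB369: 6
The smallest is 2, between TB21 and TB190.

2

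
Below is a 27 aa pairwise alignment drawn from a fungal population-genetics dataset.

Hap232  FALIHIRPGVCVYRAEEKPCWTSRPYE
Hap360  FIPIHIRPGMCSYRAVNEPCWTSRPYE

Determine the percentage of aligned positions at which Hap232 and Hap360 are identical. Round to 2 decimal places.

Mismatches occur at site 2 (A/I), site 3 (L/P), site 10 (V/M), site 12 (V/S), site 16 (E/V), site 17 (E/N), site 18 (K/E).
20 of the 27 sites match, so the percent identity is 20/27 × 100 = 74.07%.

74.07%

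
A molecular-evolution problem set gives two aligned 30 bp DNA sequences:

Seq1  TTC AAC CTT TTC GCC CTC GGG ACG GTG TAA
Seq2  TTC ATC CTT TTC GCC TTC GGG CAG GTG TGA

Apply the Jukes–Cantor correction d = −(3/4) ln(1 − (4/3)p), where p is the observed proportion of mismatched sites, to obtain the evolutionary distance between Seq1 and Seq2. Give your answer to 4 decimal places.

0.1885

Differing sites — 5:A/T; 16:C/T; 22:A/C; 23:C/A; 29:A/G.
p = 5/30 = 0.166667.
d = −0.75 · ln(1 − (4/3)·0.166667) = −0.75 · ln(0.777777) = −0.75 · (-0.251315) = 0.1885.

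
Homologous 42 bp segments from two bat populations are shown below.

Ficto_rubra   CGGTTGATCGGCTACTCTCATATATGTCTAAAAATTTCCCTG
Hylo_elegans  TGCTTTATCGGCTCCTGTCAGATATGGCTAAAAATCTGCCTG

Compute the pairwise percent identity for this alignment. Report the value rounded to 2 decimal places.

Mismatches occur at site 1 (C/T), site 3 (G/C), site 6 (G/T), site 14 (A/C), site 17 (C/G), site 21 (T/G), site 27 (T/G), site 36 (T/C), site 38 (C/G).
33 of the 42 sites match, so the percent identity is 33/42 × 100 = 78.57%.

78.57%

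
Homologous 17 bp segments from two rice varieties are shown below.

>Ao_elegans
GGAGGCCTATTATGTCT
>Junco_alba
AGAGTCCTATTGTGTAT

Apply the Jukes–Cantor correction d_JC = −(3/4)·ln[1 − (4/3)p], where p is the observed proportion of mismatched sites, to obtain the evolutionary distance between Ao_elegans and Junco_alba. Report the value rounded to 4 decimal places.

Differing sites — 1:G/A; 5:G/T; 12:A/G; 16:C/A.
p = 4/17 = 0.235294.
d = −0.75 · ln(1 − (4/3)·0.235294) = −0.75 · ln(0.686275) = −0.75 · (-0.376477) = 0.2824.

0.2824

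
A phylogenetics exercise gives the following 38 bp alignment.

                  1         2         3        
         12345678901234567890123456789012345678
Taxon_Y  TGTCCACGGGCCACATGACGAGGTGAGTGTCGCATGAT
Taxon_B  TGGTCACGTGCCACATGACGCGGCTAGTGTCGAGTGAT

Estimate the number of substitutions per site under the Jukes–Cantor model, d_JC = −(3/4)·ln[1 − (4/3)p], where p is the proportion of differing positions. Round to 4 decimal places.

Mismatches occur at site 3 (T→G), site 4 (C→T), site 9 (G→T), site 21 (A→C), site 24 (T→C), site 25 (G→T), site 33 (C→A), site 34 (A→G).
p = 8/38 = 0.210526.
d = −0.75 · ln(1 − (4/3)·0.210526) = −0.75 · ln(0.719299) = −0.75 · (-0.329478) = 0.2471.

0.2471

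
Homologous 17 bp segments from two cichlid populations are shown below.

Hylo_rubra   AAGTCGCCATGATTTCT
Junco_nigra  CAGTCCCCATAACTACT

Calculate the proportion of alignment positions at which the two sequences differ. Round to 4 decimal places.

The sequences differ at positions 1 (A/C), 6 (G/C), 11 (G/A), 13 (T/C), 15 (T/A).
There are 5 differences over 17 sites, so p = 5/17 = 0.2941.

0.2941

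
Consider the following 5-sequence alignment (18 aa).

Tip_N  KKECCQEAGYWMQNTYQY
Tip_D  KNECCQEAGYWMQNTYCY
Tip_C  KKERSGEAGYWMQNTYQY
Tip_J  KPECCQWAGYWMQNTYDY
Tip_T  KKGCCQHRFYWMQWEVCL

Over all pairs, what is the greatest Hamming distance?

12

Pairwise Hamming distances:
  Tip_N vs Tip_D: 2
  Tip_N vs Tip_C: 3
  Tip_N vs Tip_J: 3
  Tip_N vs Tip_T: 9
  Tip_D vs Tip_C: 5
  Tip_D vs Tip_J: 3
  Tip_D vs Tip_T: 9
  Tip_C vs Tip_J: 6
  Tip_C vs Tip_T: 12
  Tip_J vs Tip_T: 10
The largest is 12, between Tip_C and Tip_T.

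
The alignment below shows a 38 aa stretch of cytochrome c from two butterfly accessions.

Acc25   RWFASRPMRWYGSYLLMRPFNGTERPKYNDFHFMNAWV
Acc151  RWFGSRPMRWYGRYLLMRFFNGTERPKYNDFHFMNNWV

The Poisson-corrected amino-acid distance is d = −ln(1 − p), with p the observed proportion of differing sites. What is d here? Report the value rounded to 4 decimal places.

Differing sites — 4:A/G; 13:S/R; 19:P/F; 36:A/N.
p = 4/38 = 0.105263.
d = −ln(1 − 0.105263) = −ln(0.894737) = 0.1112.

0.1112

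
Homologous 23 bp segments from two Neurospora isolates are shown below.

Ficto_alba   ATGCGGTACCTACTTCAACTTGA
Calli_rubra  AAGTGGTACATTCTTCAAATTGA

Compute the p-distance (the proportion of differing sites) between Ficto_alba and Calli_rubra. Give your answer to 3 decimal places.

0.217

Mismatches occur at site 2 (T↔A), site 4 (C↔T), site 10 (C↔A), site 12 (A↔T), site 19 (C↔A).
There are 5 differences over 23 sites, so p = 5/23 = 0.217.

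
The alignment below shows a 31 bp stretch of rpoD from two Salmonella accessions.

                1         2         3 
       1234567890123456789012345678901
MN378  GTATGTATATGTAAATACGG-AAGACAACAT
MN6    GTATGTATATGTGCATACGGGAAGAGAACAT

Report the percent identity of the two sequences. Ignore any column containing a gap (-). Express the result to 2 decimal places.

Excluding the 1 gap column leaves 30 comparable sites.
Differing sites — 13:A/G; 14:A/C; 26:C/G.
27 of the 30 comparable sites match, so the percent identity is 27/30 × 100 = 90.00%.

90.00%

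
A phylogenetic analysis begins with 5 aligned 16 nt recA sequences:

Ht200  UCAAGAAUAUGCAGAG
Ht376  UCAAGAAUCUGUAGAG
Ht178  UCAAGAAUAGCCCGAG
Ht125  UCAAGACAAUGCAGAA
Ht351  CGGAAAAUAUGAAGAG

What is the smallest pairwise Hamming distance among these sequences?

2

Pairwise Hamming distances:
  Ht200 vs Ht376: 2
  Ht200 vs Ht178: 3
  Ht200 vs Ht125: 3
  Ht200 vs Ht351: 5
  Ht376 vs Ht178: 5
  Ht376 vs Ht125: 5
  Ht376 vs Ht351: 6
  Ht178 vs Ht125: 6
  Ht178 vs Ht351: 8
  Ht125 vs Ht351: 8
The smallest is 2, between Ht200 and Ht376.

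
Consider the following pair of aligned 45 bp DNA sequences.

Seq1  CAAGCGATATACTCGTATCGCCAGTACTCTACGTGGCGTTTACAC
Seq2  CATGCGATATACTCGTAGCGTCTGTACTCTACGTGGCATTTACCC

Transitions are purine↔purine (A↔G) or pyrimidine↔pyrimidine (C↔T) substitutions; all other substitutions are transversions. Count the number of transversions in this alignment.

4

Differing sites — 3:A/T (Tv); 18:T/G (Tv); 21:C/T (Ti); 23:A/T (Tv); 38:G/A (Ti); 44:A/C (Tv).
Of the 6 differences, 2 transitions and 4 transversions, so the answer is 4.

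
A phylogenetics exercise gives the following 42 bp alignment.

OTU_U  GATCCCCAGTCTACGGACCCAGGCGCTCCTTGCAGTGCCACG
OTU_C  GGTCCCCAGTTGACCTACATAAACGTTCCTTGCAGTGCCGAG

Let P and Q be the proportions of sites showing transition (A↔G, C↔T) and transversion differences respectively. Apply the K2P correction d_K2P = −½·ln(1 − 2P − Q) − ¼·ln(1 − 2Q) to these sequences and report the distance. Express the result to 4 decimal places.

Mismatches occur at site 2 (A→G, transition), site 11 (C→T, transition), site 12 (T→G, transversion), site 15 (G→C, transversion), site 16 (G→T, transversion), site 19 (C→A, transversion), site 20 (C→T, transition), site 22 (G→A, transition), site 23 (G→A, transition), site 26 (C→T, transition), site 40 (A→G, transition), site 41 (C→A, transversion).
Of the 12 differences, 7 transitions and 5 transversions over 42 sites: P = 7/42 = 0.166667, Q = 5/42 = 0.119048.
d = −0.5·ln(0.547618) − 0.25·ln(0.761904) = −0.5·(-0.602177) − 0.25·(-0.271935) = 0.3691.

0.3691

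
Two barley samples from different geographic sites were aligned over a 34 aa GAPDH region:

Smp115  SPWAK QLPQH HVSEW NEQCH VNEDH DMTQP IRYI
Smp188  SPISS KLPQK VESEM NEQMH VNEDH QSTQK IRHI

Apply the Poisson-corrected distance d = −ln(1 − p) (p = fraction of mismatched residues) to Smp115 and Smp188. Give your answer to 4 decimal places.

0.4818

The sequences differ at positions 3 (W/I), 4 (A/S), 5 (K/S), 6 (Q/K), 10 (H/K), 11 (H/V), 12 (V/E), 15 (W/M), 19 (C/M), 26 (D/Q), 27 (M/S), 30 (P/K), 33 (Y/H).
p = 13/34 = 0.382353.
d = −ln(1 − 0.382353) = −ln(0.617647) = 0.4818.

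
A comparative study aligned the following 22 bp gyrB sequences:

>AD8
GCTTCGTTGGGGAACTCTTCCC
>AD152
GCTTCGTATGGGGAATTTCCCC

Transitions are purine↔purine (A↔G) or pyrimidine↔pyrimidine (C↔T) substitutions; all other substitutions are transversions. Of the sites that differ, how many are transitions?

Mismatches occur at site 8 (T/A, transversion), site 9 (G/T, transversion), site 13 (A/G, transition), site 15 (C/A, transversion), site 17 (C/T, transition), site 19 (T/C, transition).
Of the 6 differences, 3 transitions and 3 transversions, so the answer is 3.

3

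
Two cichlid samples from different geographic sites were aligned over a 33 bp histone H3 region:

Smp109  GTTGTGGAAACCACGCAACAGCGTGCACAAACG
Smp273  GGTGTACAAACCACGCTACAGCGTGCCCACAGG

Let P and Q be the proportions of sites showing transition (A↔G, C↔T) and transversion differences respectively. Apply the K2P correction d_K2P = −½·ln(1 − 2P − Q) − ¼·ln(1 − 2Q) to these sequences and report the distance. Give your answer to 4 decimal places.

Differing sites — 2:T/G (Tv); 6:G/A (Ti); 7:G/C (Tv); 17:A/T (Tv); 27:A/C (Tv); 30:A/C (Tv); 32:C/G (Tv).
Of the 7 differences, 1 transition and 6 transversions over 33 sites: P = 1/33 = 0.030303, Q = 6/33 = 0.181818.
d = −0.5·ln(0.757576) − 0.25·ln(0.636364) = −0.5·(-0.277631) − 0.25·(-0.451985) = 0.2518.

0.2518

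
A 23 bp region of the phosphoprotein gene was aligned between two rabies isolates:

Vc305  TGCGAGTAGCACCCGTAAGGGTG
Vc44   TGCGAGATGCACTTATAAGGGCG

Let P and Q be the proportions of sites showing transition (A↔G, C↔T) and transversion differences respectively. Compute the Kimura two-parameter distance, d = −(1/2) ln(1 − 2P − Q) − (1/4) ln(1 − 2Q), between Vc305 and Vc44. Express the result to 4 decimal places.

Differing sites — 7:T/A (Tv); 8:A/T (Tv); 13:C/T (Ti); 14:C/T (Ti); 15:G/A (Ti); 22:T/C (Ti).
Of the 6 differences, 4 transitions and 2 transversions over 23 sites: P = 4/23 = 0.173913, Q = 2/23 = 0.086957.
d = −0.5·ln(0.565217) − 0.25·ln(0.826086) = −0.5·(-0.570546) − 0.25·(-0.191056) = 0.3330.

0.3330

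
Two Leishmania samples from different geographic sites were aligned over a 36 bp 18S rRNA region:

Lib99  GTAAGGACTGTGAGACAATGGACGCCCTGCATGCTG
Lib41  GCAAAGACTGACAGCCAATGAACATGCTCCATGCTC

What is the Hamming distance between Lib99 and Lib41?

The sequences differ at positions 2 (T/C), 5 (G/A), 11 (T/A), 12 (G/C), 15 (A/C), 21 (G/A), 24 (G/A), 25 (C/T), 26 (C/G), 29 (G/C), 36 (G/C).
That gives 11 mismatches out of 36 aligned sites, so the Hamming distance is 11.

11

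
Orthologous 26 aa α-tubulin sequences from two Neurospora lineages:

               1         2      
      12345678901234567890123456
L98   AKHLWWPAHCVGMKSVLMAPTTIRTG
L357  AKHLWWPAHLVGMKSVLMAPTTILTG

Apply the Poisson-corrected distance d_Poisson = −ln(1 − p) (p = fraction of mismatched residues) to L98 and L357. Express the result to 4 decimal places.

Differing sites — 10:C/L; 24:R/L.
p = 2/26 = 0.076923.
d = −ln(1 − 0.076923) = −ln(0.923077) = 0.0800.

0.0800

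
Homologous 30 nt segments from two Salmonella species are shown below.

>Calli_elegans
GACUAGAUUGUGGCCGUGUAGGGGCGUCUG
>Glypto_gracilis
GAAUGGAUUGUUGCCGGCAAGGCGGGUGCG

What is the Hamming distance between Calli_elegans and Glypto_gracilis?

10

Mismatches occur at site 3 (C/A), site 5 (A/G), site 12 (G/U), site 17 (U/G), site 18 (G/C), site 19 (U/A), site 23 (G/C), site 25 (C/G), site 28 (C/G), site 29 (U/C).
That gives 10 mismatches out of 30 aligned sites, so the Hamming distance is 10.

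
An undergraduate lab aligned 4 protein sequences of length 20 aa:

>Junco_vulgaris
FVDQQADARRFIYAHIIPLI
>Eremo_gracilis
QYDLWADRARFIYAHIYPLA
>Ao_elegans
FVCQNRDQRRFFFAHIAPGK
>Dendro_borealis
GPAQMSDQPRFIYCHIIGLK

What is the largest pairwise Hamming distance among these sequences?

Pairwise Hamming distances:
  Junco_vulgaris vs Eremo_gracilis: 8
  Junco_vulgaris vs Ao_elegans: 9
  Junco_vulgaris vs Dendro_borealis: 10
  Eremo_gracilis vs Ao_elegans: 13
  Eremo_gracilis vs Dendro_borealis: 12
  Ao_elegans vs Dendro_borealis: 12
The largest is 13, between Eremo_gracilis and Ao_elegans.

13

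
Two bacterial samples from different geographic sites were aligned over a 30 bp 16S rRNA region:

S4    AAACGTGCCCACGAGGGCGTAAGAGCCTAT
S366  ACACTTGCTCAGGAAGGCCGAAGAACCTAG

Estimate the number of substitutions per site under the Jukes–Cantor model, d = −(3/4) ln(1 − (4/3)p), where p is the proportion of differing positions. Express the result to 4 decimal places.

0.3831

Differing sites — 2:A/C; 5:G/T; 9:C/T; 12:C/G; 15:G/A; 19:G/C; 20:T/G; 25:G/A; 30:T/G.
p = 9/30 = 0.300000.
d = −0.75 · ln(1 − (4/3)·0.300000) = −0.75 · ln(0.600000) = −0.75 · (-0.510826) = 0.3831.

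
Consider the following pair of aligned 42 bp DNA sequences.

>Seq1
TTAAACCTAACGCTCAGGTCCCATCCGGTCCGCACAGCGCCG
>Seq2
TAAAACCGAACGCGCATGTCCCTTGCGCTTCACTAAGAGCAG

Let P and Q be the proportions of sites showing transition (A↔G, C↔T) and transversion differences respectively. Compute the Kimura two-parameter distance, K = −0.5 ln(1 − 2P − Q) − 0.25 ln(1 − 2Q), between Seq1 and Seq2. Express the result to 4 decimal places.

0.4064

Differing sites — 2:T/A (Tv); 8:T/G (Tv); 14:T/G (Tv); 17:G/T (Tv); 23:A/T (Tv); 25:C/G (Tv); 28:G/C (Tv); 30:C/T (Ti); 32:G/A (Ti); 34:A/T (Tv); 35:C/A (Tv); 38:C/A (Tv); 41:C/A (Tv).
Of the 13 differences, 2 transitions and 11 transversions over 42 sites: P = 2/42 = 0.047619, Q = 11/42 = 0.261905.
d = −0.5·ln(0.642857) − 0.25·ln(0.476190) = −0.5·(-0.441833) − 0.25·(-0.741938) = 0.4064.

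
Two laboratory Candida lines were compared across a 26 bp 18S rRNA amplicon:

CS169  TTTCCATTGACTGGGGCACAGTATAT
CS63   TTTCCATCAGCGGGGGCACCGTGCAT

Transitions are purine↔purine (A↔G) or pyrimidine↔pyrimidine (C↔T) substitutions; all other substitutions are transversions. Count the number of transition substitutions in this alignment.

The sequences differ at positions 8 (T/C, transition), 9 (G/A, transition), 10 (A/G, transition), 12 (T/G, transversion), 20 (A/C, transversion), 23 (A/G, transition), 24 (T/C, transition).
Of the 7 differences, 5 transitions and 2 transversions, so the answer is 5.

5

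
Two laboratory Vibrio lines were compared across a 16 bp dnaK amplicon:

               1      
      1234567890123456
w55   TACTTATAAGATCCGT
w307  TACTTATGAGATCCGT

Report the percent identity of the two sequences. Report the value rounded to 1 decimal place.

93.8%

Differing sites — 8:A/G.
15 of the 16 sites match, so the percent identity is 15/16 × 100 = 93.8%.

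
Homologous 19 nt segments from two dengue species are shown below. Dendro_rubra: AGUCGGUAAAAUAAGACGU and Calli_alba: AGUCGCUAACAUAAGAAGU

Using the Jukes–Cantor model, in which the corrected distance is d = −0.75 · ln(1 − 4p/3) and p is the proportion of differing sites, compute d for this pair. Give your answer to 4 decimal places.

The sequences differ at positions 6 (G/C), 10 (A/C), 17 (C/A).
p = 3/19 = 0.157895.
d = −0.75 · ln(1 − (4/3)·0.157895) = −0.75 · ln(0.789473) = −0.75 · (-0.236390) = 0.1773.

0.1773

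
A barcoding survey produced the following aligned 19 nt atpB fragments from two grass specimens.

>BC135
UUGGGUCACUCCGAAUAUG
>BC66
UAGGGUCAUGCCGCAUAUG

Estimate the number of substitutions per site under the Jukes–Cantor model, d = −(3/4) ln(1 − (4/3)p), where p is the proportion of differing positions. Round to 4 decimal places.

0.2471

Mismatches occur at site 2 (U/A), site 9 (C/U), site 10 (U/G), site 14 (A/C).
p = 4/19 = 0.210526.
d = −0.75 · ln(1 − (4/3)·0.210526) = −0.75 · ln(0.719299) = −0.75 · (-0.329478) = 0.2471.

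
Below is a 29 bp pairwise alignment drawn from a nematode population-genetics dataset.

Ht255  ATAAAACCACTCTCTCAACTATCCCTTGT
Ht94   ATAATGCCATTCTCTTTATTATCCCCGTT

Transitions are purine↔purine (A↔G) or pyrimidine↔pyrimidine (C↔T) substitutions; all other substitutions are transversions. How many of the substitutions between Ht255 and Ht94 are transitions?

Mismatches occur at site 5 (A→T, transversion), site 6 (A→G, transition), site 10 (C→T, transition), site 16 (C→T, transition), site 17 (A→T, transversion), site 19 (C→T, transition), site 26 (T→C, transition), site 27 (T→G, transversion), site 28 (G→T, transversion).
Of the 9 differences, 5 transitions and 4 transversions, so the answer is 5.

5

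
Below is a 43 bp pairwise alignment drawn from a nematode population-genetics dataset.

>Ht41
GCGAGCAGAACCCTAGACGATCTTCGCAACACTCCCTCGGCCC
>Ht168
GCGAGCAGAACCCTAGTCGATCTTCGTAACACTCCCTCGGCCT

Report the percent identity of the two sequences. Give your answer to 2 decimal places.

The sequences differ at positions 17 (A/T), 27 (C/T), 43 (C/T).
40 of the 43 sites match, so the percent identity is 40/43 × 100 = 93.02%.

93.02%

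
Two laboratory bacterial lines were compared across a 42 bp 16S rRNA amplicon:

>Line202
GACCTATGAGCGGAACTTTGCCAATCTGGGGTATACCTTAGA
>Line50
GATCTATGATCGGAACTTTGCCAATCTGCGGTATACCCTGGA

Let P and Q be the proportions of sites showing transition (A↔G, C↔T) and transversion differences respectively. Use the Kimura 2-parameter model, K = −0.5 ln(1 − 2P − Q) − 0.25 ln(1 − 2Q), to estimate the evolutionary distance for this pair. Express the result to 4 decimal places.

0.1307

Differing sites — 3:C/T (Ti); 10:G/T (Tv); 29:G/C (Tv); 38:T/C (Ti); 40:A/G (Ti).
Of the 5 differences, 3 transitions and 2 transversions over 42 sites: P = 3/42 = 0.071429, Q = 2/42 = 0.047619.
d = −0.5·ln(0.809523) − 0.25·ln(0.904762) = −0.5·(-0.211310) − 0.25·(-0.100083) = 0.1307.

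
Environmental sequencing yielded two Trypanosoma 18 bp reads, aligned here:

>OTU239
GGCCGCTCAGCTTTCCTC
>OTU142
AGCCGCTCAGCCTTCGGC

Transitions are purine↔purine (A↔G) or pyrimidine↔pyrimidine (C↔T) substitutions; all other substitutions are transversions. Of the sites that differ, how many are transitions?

Mismatches occur at site 1 (G/A, transition), site 12 (T/C, transition), site 16 (C/G, transversion), site 17 (T/G, transversion).
Of the 4 differences, 2 transitions and 2 transversions, so the answer is 2.

2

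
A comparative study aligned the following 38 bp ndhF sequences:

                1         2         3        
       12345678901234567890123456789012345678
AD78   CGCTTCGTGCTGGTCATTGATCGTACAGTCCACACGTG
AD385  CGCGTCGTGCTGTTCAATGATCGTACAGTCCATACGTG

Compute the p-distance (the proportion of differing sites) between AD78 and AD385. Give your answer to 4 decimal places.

The sequences differ at positions 4 (T/G), 13 (G/T), 17 (T/A), 33 (C/T).
There are 4 differences over 38 sites, so p = 4/38 = 0.1053.

0.1053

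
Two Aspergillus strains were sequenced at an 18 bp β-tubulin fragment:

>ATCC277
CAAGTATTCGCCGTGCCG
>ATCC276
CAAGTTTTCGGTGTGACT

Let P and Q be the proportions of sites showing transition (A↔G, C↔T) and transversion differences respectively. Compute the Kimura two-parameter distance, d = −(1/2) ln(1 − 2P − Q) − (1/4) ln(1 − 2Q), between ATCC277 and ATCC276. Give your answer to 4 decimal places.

The sequences differ at positions 6 (A/T, transversion), 11 (C/G, transversion), 12 (C/T, transition), 16 (C/A, transversion), 18 (G/T, transversion).
Of the 5 differences, 1 transition and 4 transversions over 18 sites: P = 1/18 = 0.055556, Q = 4/18 = 0.222222.
d = −0.5·ln(0.666666) − 0.25·ln(0.555556) = −0.5·(-0.405466) − 0.25·(-0.587786) = 0.3497.

0.3497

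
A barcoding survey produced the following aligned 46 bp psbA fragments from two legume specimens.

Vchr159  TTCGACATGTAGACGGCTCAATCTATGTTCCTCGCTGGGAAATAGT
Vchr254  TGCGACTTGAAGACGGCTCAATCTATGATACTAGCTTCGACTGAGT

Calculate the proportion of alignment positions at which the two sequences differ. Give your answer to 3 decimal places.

0.239

The sequences differ at positions 2 (T/G), 7 (A/T), 10 (T/A), 28 (T/A), 30 (C/A), 33 (C/A), 37 (G/T), 38 (G/C), 41 (A/C), 42 (A/T), 43 (T/G).
There are 11 differences over 46 sites, so p = 11/46 = 0.239.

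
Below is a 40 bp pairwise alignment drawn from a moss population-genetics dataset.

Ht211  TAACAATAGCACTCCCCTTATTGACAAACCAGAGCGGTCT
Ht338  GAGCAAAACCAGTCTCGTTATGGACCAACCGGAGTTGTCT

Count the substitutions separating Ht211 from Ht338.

12

Mismatches occur at site 1 (T→G), site 3 (A→G), site 7 (T→A), site 9 (G→C), site 12 (C→G), site 15 (C→T), site 17 (C→G), site 22 (T→G), site 26 (A→C), site 31 (A→G), site 35 (C→T), site 36 (G→T).
That gives 12 mismatches out of 40 aligned sites, so the Hamming distance is 12.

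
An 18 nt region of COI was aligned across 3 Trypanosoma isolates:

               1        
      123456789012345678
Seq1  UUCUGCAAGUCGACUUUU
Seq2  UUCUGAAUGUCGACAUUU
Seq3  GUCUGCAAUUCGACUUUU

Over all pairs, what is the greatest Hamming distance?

5

Pairwise Hamming distances:
  Seq1 vs Seq2: 3
  Seq1 vs Seq3: 2
  Seq2 vs Seq3: 5
The largest is 5, between Seq2 and Seq3.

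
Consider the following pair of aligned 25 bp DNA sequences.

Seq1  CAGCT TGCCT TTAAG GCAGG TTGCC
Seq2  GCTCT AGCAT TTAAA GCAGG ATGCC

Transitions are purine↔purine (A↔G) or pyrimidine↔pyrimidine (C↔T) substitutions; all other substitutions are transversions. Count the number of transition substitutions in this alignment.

1

Differing sites — 1:C/G (Tv); 2:A/C (Tv); 3:G/T (Tv); 6:T/A (Tv); 9:C/A (Tv); 15:G/A (Ti); 21:T/A (Tv).
Of the 7 differences, 1 transition and 6 transversions, so the answer is 1.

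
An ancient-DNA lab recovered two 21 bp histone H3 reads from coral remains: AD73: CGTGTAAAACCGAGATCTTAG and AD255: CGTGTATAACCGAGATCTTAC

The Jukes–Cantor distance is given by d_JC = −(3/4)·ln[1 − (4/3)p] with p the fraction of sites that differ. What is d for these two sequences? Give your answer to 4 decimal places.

Differing sites — 7:A/T; 21:G/C.
p = 2/21 = 0.095238.
d = −0.75 · ln(1 − (4/3)·0.095238) = −0.75 · ln(0.873016) = −0.75 · (-0.135801) = 0.1019.

0.1019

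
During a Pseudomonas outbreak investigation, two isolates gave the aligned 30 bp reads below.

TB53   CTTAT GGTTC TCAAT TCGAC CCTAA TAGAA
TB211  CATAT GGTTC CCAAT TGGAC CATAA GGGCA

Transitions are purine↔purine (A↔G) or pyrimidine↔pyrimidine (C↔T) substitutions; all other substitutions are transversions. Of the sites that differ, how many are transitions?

The sequences differ at positions 2 (T/A, transversion), 11 (T/C, transition), 17 (C/G, transversion), 22 (C/A, transversion), 26 (T/G, transversion), 27 (A/G, transition), 29 (A/C, transversion).
Of the 7 differences, 2 transitions and 5 transversions, so the answer is 2.

2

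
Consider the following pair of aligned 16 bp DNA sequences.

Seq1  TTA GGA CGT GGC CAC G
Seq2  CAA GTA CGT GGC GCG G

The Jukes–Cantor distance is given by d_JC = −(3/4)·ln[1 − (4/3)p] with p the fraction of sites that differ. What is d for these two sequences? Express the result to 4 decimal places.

0.5199

Mismatches occur at site 1 (T→C), site 2 (T→A), site 5 (G→T), site 13 (C→G), site 14 (A→C), site 15 (C→G).
p = 6/16 = 0.375000.
d = −0.75 · ln(1 − (4/3)·0.375000) = −0.75 · ln(0.500000) = −0.75 · (-0.693147) = 0.5199.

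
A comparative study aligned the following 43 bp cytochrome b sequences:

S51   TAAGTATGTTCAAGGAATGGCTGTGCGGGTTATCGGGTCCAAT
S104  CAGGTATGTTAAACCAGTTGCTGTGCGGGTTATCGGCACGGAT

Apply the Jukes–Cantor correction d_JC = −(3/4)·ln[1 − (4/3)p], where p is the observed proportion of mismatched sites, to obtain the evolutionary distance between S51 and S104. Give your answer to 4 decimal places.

0.3129

The sequences differ at positions 1 (T/C), 3 (A/G), 11 (C/A), 14 (G/C), 15 (G/C), 17 (A/G), 19 (G/T), 37 (G/C), 38 (T/A), 40 (C/G), 41 (A/G).
p = 11/43 = 0.255814.
d = −0.75 · ln(1 − (4/3)·0.255814) = −0.75 · ln(0.658915) = −0.75 · (-0.417161) = 0.3129.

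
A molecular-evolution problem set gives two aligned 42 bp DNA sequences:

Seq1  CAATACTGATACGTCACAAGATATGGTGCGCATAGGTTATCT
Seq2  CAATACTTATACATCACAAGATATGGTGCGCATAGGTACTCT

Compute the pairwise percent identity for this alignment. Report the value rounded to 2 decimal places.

90.48%

Mismatches occur at site 8 (G↔T), site 13 (G↔A), site 38 (T↔A), site 39 (A↔C).
38 of the 42 sites match, so the percent identity is 38/42 × 100 = 90.48%.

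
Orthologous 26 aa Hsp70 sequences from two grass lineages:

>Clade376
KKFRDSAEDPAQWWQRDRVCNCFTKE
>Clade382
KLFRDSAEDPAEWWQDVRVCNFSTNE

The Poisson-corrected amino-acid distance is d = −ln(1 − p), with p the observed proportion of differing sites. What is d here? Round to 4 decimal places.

Differing sites — 2:K/L; 12:Q/E; 16:R/D; 17:D/V; 22:C/F; 23:F/S; 25:K/N.
p = 7/26 = 0.269231.
d = −ln(1 − 0.269231) = −ln(0.730769) = 0.3137.

0.3137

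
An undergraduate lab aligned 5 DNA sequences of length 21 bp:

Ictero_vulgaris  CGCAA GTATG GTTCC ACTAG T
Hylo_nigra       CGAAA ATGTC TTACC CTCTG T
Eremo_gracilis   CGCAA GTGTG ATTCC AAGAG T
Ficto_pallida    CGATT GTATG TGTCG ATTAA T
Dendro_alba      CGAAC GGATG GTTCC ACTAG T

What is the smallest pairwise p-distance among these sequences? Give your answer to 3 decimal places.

0.143

Pairwise Hamming distances:
  Ictero_vulgaris vs Hylo_nigra: 10
  Ictero_vulgaris vs Eremo_gracilis: 4
  Ictero_vulgaris vs Ficto_pallida: 8
  Ictero_vulgaris vs Dendro_alba: 3
  Hylo_nigra vs Eremo_gracilis: 9
  Hylo_nigra vs Ficto_pallida: 12
  Hylo_nigra vs Dendro_alba: 11
  Eremo_gracilis vs Ficto_pallida: 10
  Eremo_gracilis vs Dendro_alba: 7
  Ficto_pallida vs Dendro_alba: 8
The smallest is 3 mismatches, between Ictero_vulgaris and Dendro_alba; p = 3/21 = 0.143.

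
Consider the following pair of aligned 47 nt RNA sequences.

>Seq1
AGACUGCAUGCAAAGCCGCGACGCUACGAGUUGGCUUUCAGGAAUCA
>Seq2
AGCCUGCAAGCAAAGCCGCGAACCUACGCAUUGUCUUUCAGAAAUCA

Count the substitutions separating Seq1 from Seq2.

8

The sequences differ at positions 3 (A/C), 9 (U/A), 22 (C/A), 23 (G/C), 29 (A/C), 30 (G/A), 34 (G/U), 42 (G/A).
That gives 8 mismatches out of 47 aligned sites, so the Hamming distance is 8.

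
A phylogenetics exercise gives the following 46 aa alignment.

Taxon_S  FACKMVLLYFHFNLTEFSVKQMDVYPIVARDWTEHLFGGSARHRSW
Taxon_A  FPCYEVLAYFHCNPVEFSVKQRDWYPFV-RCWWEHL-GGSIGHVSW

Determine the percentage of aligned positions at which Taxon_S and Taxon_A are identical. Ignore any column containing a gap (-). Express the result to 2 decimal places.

65.91%

Excluding the 2 gap columns leaves 44 comparable sites.
The sequences differ at positions 2 (A/P), 4 (K/Y), 5 (M/E), 8 (L/A), 12 (F/C), 14 (L/P), 15 (T/V), 22 (M/R), 24 (V/W), 27 (I/F), 31 (D/C), 33 (T/W), 41 (A/I), 42 (R/G), 44 (R/V).
29 of the 44 comparable sites match, so the percent identity is 29/44 × 100 = 65.91%.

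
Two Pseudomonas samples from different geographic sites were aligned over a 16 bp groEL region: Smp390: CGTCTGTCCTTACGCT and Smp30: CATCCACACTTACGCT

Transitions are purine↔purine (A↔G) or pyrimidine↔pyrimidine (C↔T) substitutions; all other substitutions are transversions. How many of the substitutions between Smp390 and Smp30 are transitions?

4

The sequences differ at positions 2 (G/A, transition), 5 (T/C, transition), 6 (G/A, transition), 7 (T/C, transition), 8 (C/A, transversion).
Of the 5 differences, 4 transitions and 1 transversion, so the answer is 4.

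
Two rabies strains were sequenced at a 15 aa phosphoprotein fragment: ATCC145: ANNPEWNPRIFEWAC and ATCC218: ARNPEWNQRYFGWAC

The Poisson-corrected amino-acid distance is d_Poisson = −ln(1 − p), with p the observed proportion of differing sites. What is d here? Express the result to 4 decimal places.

0.3102

Differing sites — 2:N/R; 8:P/Q; 10:I/Y; 12:E/G.
p = 4/15 = 0.266667.
d = −ln(1 − 0.266667) = −ln(0.733333) = 0.3102.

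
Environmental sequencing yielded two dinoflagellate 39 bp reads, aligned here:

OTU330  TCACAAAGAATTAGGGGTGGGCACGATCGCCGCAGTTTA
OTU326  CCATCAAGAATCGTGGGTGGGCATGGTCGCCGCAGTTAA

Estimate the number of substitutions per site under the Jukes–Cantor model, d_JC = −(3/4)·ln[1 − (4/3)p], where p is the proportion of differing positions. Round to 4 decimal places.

0.2758

Mismatches occur at site 1 (T↔C), site 4 (C↔T), site 5 (A↔C), site 12 (T↔C), site 13 (A↔G), site 14 (G↔T), site 24 (C↔T), site 26 (A↔G), site 38 (T↔A).
p = 9/39 = 0.230769.
d = −0.75 · ln(1 − (4/3)·0.230769) = −0.75 · ln(0.692308) = −0.75 · (-0.367724) = 0.2758.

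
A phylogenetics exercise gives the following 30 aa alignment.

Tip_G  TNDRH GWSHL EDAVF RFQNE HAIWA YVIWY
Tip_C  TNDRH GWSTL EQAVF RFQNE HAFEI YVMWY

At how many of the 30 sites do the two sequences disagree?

6

The sequences differ at positions 9 (H/T), 12 (D/Q), 23 (I/F), 24 (W/E), 25 (A/I), 28 (I/M).
That gives 6 mismatches out of 30 aligned sites, so the Hamming distance is 6.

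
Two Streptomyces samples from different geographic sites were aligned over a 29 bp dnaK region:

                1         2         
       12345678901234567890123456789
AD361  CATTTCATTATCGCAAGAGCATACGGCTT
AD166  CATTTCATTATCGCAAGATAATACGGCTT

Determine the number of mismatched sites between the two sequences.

2

The sequences differ at positions 19 (G/T), 20 (C/A).
That gives 2 mismatches out of 29 aligned sites, so the Hamming distance is 2.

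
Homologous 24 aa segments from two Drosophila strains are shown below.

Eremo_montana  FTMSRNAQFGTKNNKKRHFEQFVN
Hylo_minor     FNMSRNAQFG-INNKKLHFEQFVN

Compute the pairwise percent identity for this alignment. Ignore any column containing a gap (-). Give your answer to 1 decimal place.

Excluding the 1 gap column leaves 23 comparable sites.
The sequences differ at positions 2 (T/N), 12 (K/I), 17 (R/L).
20 of the 23 comparable sites match, so the percent identity is 20/23 × 100 = 87.0%.

87.0%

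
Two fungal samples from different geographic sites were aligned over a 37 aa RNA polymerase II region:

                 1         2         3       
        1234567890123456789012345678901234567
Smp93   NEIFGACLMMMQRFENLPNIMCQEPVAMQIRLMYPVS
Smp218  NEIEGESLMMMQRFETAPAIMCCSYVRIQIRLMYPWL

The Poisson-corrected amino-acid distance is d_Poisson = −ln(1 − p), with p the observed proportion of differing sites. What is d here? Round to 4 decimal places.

Differing sites — 4:F/E; 6:A/E; 7:C/S; 16:N/T; 17:L/A; 19:N/A; 23:Q/C; 24:E/S; 25:P/Y; 27:A/R; 28:M/I; 36:V/W; 37:S/L.
p = 13/37 = 0.351351.
d = −ln(1 − 0.351351) = −ln(0.648649) = 0.4329.

0.4329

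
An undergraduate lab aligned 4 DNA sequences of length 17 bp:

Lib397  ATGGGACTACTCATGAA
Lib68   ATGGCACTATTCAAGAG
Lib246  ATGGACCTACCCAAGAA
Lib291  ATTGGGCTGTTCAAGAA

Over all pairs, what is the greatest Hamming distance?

Pairwise Hamming distances:
  Lib397 vs Lib68: 4
  Lib397 vs Lib246: 4
  Lib397 vs Lib291: 5
  Lib68 vs Lib246: 5
  Lib68 vs Lib291: 5
  Lib246 vs Lib291: 6
The largest is 6, between Lib246 and Lib291.

6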